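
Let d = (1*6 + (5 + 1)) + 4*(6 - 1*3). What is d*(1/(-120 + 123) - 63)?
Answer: -1504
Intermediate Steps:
d = 24 (d = (6 + 6) + 4*(6 - 3) = 12 + 4*3 = 12 + 12 = 24)
d*(1/(-120 + 123) - 63) = 24*(1/(-120 + 123) - 63) = 24*(1/3 - 63) = 24*(⅓ - 63) = 24*(-188/3) = -1504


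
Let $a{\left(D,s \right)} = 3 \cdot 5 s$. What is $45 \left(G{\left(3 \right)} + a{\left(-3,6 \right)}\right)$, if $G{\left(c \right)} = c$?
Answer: $4185$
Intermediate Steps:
$a{\left(D,s \right)} = 15 s$
$45 \left(G{\left(3 \right)} + a{\left(-3,6 \right)}\right) = 45 \left(3 + 15 \cdot 6\right) = 45 \left(3 + 90\right) = 45 \cdot 93 = 4185$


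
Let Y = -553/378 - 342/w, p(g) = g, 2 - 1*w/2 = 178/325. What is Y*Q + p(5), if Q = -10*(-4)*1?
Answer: -7587880/1593 ≈ -4763.3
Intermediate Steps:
w = 944/325 (w = 4 - 356/325 = 944/325 ≈ 2.9046)
Y = -1519169/12744 (Y = -553/378 - 342/944/325 = -553*1/378 - 342*325/944 = -79/54 - 55575/472 = -1519169/12744 ≈ -119.21)
Q = 40 (Q = 40*1 = 40)
Y*Q + p(5) = -1519169/12744*40 + 5 = -7595845/1593 + 5 = -7587880/1593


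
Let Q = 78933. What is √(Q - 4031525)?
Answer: 4*I*√247037 ≈ 1988.1*I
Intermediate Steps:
√(Q - 4031525) = √(78933 - 4031525) = √(-3952592) = 4*I*√247037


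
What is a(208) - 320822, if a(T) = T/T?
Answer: -320821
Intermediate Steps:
a(T) = 1
a(208) - 320822 = 1 - 320822 = -320821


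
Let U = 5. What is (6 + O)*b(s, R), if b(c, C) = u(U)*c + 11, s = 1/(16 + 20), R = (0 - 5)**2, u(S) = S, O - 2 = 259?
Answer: 35689/12 ≈ 2974.1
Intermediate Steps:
O = 261 (O = 2 + 259 = 261)
R = 25 (R = (-5)**2 = 25)
s = 1/36 ≈ 0.027778
b(c, C) = 11 + 5*c (b(c, C) = 5*c + 11 = 11 + 5*c)
(6 + O)*b(s, R) = (6 + 261)*(11 + 5*(1/36)) = 267*(11 + 5/36) = 267*(401/36) = 35689/12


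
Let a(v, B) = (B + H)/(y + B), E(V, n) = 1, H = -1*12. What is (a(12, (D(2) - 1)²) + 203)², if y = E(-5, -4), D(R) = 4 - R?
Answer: 156025/4 ≈ 39006.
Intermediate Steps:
H = -12
y = 1
a(v, B) = (-12 + B)/(1 + B) (a(v, B) = (B - 12)/(1 + B) = (-12 + B)/(1 + B))
(a(12, (D(2) - 1)²) + 203)² = ((-12 + ((4 - 1*2) - 1)²)/(1 + ((4 - 1*2) - 1)²) + 203)² = ((-12 + ((4 - 2) - 1)²)/(1 + ((4 - 2) - 1)²) + 203)² = ((-12 + (2 - 1)²)/(1 + (2 - 1)²) + 203)² = ((-12 + 1²)/(1 + 1²) + 203)² = ((-12 + 1)/(1 + 1) + 203)² = (-11/2 + 203)² = (395/2)² = 156025/4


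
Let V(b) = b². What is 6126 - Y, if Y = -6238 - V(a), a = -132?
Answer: 29788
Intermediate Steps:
Y = -23662 (Y = -6238 - 1*(-132)² = -6238 - 1*17424 = -6238 - 17424 = -23662)
6126 - Y = 6126 - 1*(-23662) = 6126 + 23662 = 29788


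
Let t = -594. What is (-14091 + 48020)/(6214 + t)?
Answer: 33929/5620 ≈ 6.0372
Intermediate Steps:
(-14091 + 48020)/(6214 + t) = (-14091 + 48020)/(6214 - 594) = 33929/5620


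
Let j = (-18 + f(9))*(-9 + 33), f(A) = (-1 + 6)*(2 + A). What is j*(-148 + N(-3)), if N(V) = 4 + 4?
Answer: -124320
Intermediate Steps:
f(A) = 10 + 5*A (f(A) = 5*(2 + A) = 10 + 5*A)
N(V) = 8
j = 888 (j = (-18 + (10 + 5*9))*(-9 + 33) = (-18 + (10 + 45))*24 = (-18 + 55)*24 = 37*24 = 888)
j*(-148 + N(-3)) = 888*(-148 + 8) = 888*(-140) = -124320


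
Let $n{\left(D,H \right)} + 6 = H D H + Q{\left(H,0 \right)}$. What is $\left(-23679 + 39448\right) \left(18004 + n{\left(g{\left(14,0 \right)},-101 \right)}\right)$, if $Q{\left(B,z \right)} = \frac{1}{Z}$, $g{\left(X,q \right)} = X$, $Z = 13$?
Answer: $2535845641$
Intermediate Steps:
$Q{\left(B,z \right)} = \frac{1}{13}$
$n{\left(D,H \right)} = - \frac{77}{13} + D H^{2}$ ($n{\left(D,H \right)} = -6 + \left(H D H + \frac{1}{13}\right) = -6 + \left(D H H + \frac{1}{13}\right) = -6 + \left(D H^{2} + \frac{1}{13}\right) = -6 + \left(\frac{1}{13} + D H^{2}\right) = - \frac{77}{13} + D H^{2}$)
$\left(-23679 + 39448\right) \left(18004 + n{\left(g{\left(14,0 \right)},-101 \right)}\right) = \left(-23679 + 39448\right) \left(18004 - \left(\frac{77}{13} - 14 \left(-101\right)^{2}\right)\right) = 15769 \left(18004 + \left(- \frac{77}{13} + 14 \cdot 10201\right)\right) = 15769 \left(18004 + \left(- \frac{77}{13} + 142814\right)\right) = 15769 \left(18004 + \frac{1856505}{13}\right) = 15769 \cdot \frac{2090557}{13} = 2535845641$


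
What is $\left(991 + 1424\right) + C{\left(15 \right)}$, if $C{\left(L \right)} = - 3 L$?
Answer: $2370$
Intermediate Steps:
$\left(991 + 1424\right) + C{\left(15 \right)} = \left(991 + 1424\right) - 45 = 2415 - 45 = 2370$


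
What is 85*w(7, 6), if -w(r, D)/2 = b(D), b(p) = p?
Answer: -1020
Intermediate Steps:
w(r, D) = -2*D
85*w(7, 6) = 85*(-2*6) = 85*(-12) = -1020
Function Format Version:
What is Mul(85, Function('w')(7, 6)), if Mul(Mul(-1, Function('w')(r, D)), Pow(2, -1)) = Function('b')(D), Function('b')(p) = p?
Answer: -1020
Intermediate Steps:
Function('w')(r, D) = Mul(-2, D)
Mul(85, Function('w')(7, 6)) = Mul(85, Mul(-2, 6)) = Mul(85, -12) = -1020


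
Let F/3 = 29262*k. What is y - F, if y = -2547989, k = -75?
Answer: 4035961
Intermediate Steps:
F = -6583950 (F = 3*(29262*(-75)) = 3*(-2194650) = -6583950)
y - F = -2547989 - 1*(-6583950) = -2547989 + 6583950 = 4035961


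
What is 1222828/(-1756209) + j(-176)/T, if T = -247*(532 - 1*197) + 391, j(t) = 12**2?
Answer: -50478835604/72315417993 ≈ -0.69804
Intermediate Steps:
j(t) = 144
T = -82354 (T = -247*(532 - 197) + 391 = -247*335 + 391 = -82745 + 391 = -82354)
1222828/(-1756209) + j(-176)/T = 1222828/(-1756209) + 144/(-82354) = 1222828*(-1/1756209) + 144*(-1/82354) = -1222828/1756209 - 72/41177 = -50478835604/72315417993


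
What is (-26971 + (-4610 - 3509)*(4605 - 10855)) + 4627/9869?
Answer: 500523896578/9869 ≈ 5.0717e+7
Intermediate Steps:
(-26971 + (-4610 - 3509)*(4605 - 10855)) + 4627/9869 = (-26971 - 8119*(-6250)) + 4627*(1/9869) = (-26971 + 50743750) + 4627/9869 = 50716779 + 4627/9869 = 500523896578/9869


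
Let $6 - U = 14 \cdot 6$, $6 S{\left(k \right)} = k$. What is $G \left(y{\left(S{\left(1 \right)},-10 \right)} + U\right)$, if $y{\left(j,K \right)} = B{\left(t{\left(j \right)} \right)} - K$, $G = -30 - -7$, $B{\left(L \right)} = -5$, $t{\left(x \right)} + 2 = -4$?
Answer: $1679$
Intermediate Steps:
$t{\left(x \right)} = -6$ ($t{\left(x \right)} = -2 - 4 = -6$)
$S{\left(k \right)} = \frac{k}{6}$
$G = -23$ ($G = -30 + 7 = -23$)
$y{\left(j,K \right)} = -5 - K$
$U = -78$ ($U = 6 - 14 \cdot 6 = 6 - 84 = -78$)
$G \left(y{\left(S{\left(1 \right)},-10 \right)} + U\right) = - 23 \left(\left(-5 - -10\right) - 78\right) = - 23 \left(\left(-5 + 10\right) - 78\right) = - 23 \left(5 - 78\right) = \left(-23\right) \left(-73\right) = 1679$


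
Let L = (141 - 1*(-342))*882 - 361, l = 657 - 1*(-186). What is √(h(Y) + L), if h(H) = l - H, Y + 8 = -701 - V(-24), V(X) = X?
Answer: √427173 ≈ 653.58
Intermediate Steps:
Y = -685 (Y = -8 + (-701 - 1*(-24)) = -8 + (-701 + 24) = -8 - 677 = -685)
l = 843 (l = 657 + 186 = 843)
h(H) = 843 - H
L = 425645 (L = (141 + 342)*882 - 361 = 483*882 - 361 = 426006 - 361 = 425645)
√(h(Y) + L) = √((843 - 1*(-685)) + 425645) = √((843 + 685) + 425645) = √(1528 + 425645) = √427173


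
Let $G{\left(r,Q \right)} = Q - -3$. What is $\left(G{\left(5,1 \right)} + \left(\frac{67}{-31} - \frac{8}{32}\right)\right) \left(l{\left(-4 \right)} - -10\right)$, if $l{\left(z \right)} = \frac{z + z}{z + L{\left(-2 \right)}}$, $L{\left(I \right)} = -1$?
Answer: $\frac{5713}{310} \approx 18.429$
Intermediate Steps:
$G{\left(r,Q \right)} = 3 + Q$ ($G{\left(r,Q \right)} = Q + 3 = 3 + Q$)
$l{\left(z \right)} = \frac{2 z}{-1 + z}$ ($l{\left(z \right)} = \frac{z + z}{z - 1} = \frac{2 z}{-1 + z}$)
$\left(G{\left(5,1 \right)} + \left(\frac{67}{-31} - \frac{8}{32}\right)\right) \left(l{\left(-4 \right)} - -10\right) = \left(\left(3 + 1\right) + \left(\frac{67}{-31} - \frac{8}{32}\right)\right) \left(2 \left(-4\right) \frac{1}{-1 - 4} - -10\right) = \left(4 + \left(67 \left(- \frac{1}{31}\right) - \frac{1}{4}\right)\right) \left(2 \left(-4\right) \frac{1}{-5} + 10\right) = \left(4 - \frac{299}{124}\right) \left(2 \left(-4\right) \left(- \frac{1}{5}\right) + 10\right) = \left(4 - \frac{299}{124}\right) \left(\frac{8}{5} + 10\right) = \frac{197}{124} \cdot \frac{58}{5} = \frac{5713}{310}$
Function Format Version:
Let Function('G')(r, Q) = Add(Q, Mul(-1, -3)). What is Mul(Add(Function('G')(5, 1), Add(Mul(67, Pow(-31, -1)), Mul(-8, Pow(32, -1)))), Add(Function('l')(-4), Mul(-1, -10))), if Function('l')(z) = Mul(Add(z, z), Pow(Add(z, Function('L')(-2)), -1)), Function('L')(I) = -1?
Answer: Rational(5713, 310) ≈ 18.429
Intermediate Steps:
Function('G')(r, Q) = Add(3, Q) (Function('G')(r, Q) = Add(Q, 3) = Add(3, Q))
Function('l')(z) = Mul(2, z, Pow(Add(-1, z), -1)) (Function('l')(z) = Mul(Add(z, z), Pow(Add(z, -1), -1)) = Mul(Mul(2, z), Pow(Add(-1, z), -1)) = Mul(2, z, Pow(Add(-1, z), -1)))
Mul(Add(Function('G')(5, 1), Add(Mul(67, Pow(-31, -1)), Mul(-8, Pow(32, -1)))), Add(Function('l')(-4), Mul(-1, -10))) = Mul(Add(Add(3, 1), Add(Mul(67, Pow(-31, -1)), Mul(-8, Pow(32, -1)))), Add(Mul(2, -4, Pow(Add(-1, -4), -1)), Mul(-1, -10))) = Mul(Add(4, Add(Mul(67, Rational(-1, 31)), Mul(-8, Rational(1, 32)))), Add(Mul(2, -4, Pow(-5, -1)), 10)) = Mul(Add(4, Add(Rational(-67, 31), Rational(-1, 4))), Add(Mul(2, -4, Rational(-1, 5)), 10)) = Mul(Add(4, Rational(-299, 124)), Add(Rational(8, 5), 10)) = Mul(Rational(197, 124), Rational(58, 5)) = Rational(5713, 310)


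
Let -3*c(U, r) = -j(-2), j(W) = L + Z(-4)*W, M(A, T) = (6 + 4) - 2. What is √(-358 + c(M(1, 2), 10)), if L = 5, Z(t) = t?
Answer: I*√3183/3 ≈ 18.806*I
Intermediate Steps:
M(A, T) = 8 (M(A, T) = 10 - 2 = 8)
j(W) = 5 - 4*W
c(U, r) = 13/3 (c(U, r) = -(-1)*(5 - 4*(-2))/3 = -(-1)*(5 + 8)/3 = -(-1)*13/3 = -⅓*(-13) = 13/3)
√(-358 + c(M(1, 2), 10)) = √(-358 + 13/3) = √(-1061/3) = I*√3183/3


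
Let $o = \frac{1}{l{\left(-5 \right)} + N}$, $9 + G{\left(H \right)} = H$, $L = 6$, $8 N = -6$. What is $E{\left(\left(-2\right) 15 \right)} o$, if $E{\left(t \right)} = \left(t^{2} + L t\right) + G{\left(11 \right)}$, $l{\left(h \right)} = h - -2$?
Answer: $- \frac{2888}{15} \approx -192.53$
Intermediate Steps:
$N = - \frac{3}{4}$ ($N = \frac{1}{8} \left(-6\right) = - \frac{3}{4} \approx -0.75$)
$G{\left(H \right)} = -9 + H$
$l{\left(h \right)} = 2 + h$ ($l{\left(h \right)} = h + 2 = 2 + h$)
$o = - \frac{4}{15}$ ($o = \frac{1}{\left(2 - 5\right) - \frac{3}{4}} = \frac{1}{-3 - \frac{3}{4}} = \frac{1}{- \frac{15}{4}} = - \frac{4}{15} \approx -0.26667$)
$E{\left(t \right)} = 2 + t^{2} + 6 t$ ($E{\left(t \right)} = \left(t^{2} + 6 t\right) + \left(-9 + 11\right) = \left(t^{2} + 6 t\right) + 2 = 2 + t^{2} + 6 t$)
$E{\left(\left(-2\right) 15 \right)} o = \left(2 + \left(\left(-2\right) 15\right)^{2} + 6 \left(\left(-2\right) 15\right)\right) \left(- \frac{4}{15}\right) = \left(2 + \left(-30\right)^{2} + 6 \left(-30\right)\right) \left(- \frac{4}{15}\right) = \left(2 + 900 - 180\right) \left(- \frac{4}{15}\right) = 722 \left(- \frac{4}{15}\right) = - \frac{2888}{15}$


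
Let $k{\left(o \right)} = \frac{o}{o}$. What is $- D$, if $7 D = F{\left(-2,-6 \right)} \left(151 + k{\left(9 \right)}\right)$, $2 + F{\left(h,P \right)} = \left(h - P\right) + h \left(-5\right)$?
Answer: $- \frac{1824}{7} \approx -260.57$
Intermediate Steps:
$k{\left(o \right)} = 1$
$F{\left(h,P \right)} = -2 - P - 4 h$ ($F{\left(h,P \right)} = -2 - \left(P - h - h \left(-5\right)\right) = -2 - \left(P + 4 h\right) = -2 - P - 4 h$)
$D = \frac{1824}{7}$ ($D = \frac{\left(-2 - -6 - -8\right) \left(151 + 1\right)}{7} = \frac{\left(-2 + 6 + 8\right) 152}{7} = \frac{12 \cdot 152}{7} = \frac{1}{7} \cdot 1824 = \frac{1824}{7} \approx 260.57$)
$- D = \left(-1\right) \frac{1824}{7} = - \frac{1824}{7}$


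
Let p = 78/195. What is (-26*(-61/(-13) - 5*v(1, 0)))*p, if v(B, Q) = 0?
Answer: -244/5 ≈ -48.800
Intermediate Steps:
p = ⅖ (p = 78*(1/195) = ⅖ ≈ 0.40000)
(-26*(-61/(-13) - 5*v(1, 0)))*p = -26*(-61/(-13) - 5*0)*(⅖) = -26*(-61*(-1/13) + 0)*(⅖) = -26*(61/13 + 0)*(⅖) = -26*61/13*(⅖) = -122*⅖ = -244/5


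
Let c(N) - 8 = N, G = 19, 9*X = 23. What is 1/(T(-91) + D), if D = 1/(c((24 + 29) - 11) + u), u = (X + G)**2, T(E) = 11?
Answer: 41686/458627 ≈ 0.090893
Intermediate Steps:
X = 23/9 (X = (1/9)*23 = 23/9 ≈ 2.5556)
c(N) = 8 + N
u = 37636/81 (u = (23/9 + 19)**2 = (194/9)**2 = 37636/81 ≈ 464.64)
D = 81/41686 (D = 1/((8 + ((24 + 29) - 11)) + 37636/81) = 1/((8 + (53 - 11)) + 37636/81) = 1/((8 + 42) + 37636/81) = 1/(50 + 37636/81) = 1/(41686/81) = 81/41686 ≈ 0.0019431)
1/(T(-91) + D) = 1/(11 + 81/41686) = 1/(458627/41686) = 41686/458627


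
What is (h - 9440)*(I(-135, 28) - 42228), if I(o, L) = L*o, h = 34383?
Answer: -1147577544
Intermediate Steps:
(h - 9440)*(I(-135, 28) - 42228) = (34383 - 9440)*(28*(-135) - 42228) = 24943*(-3780 - 42228) = 24943*(-46008) = -1147577544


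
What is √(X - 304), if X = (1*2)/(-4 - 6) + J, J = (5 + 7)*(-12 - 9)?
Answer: 3*I*√1545/5 ≈ 23.584*I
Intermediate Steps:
J = -252 (J = 12*(-21) = -252)
X = -1261/5 (X = (1*2)/(-4 - 6) - 252 = 2/(-10) - 252 = -⅒*2 - 252 = -⅕ - 252 = -1261/5 ≈ -252.20)
√(X - 304) = √(-1261/5 - 304) = √(-2781/5) = 3*I*√1545/5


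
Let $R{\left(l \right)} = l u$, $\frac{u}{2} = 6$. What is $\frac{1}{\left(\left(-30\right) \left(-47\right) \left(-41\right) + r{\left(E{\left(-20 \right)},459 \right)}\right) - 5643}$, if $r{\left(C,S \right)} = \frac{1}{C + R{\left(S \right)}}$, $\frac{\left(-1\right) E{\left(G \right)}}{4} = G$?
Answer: $- \frac{5588}{354575363} \approx -1.576 \cdot 10^{-5}$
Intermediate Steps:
$u = 12$ ($u = 2 \cdot 6 = 12$)
$E{\left(G \right)} = - 4 G$
$R{\left(l \right)} = 12 l$ ($R{\left(l \right)} = l 12 = 12 l$)
$r{\left(C,S \right)} = \frac{1}{C + 12 S}$
$\frac{1}{\left(\left(-30\right) \left(-47\right) \left(-41\right) + r{\left(E{\left(-20 \right)},459 \right)}\right) - 5643} = \frac{1}{\left(\left(-30\right) \left(-47\right) \left(-41\right) + \frac{1}{\left(-4\right) \left(-20\right) + 12 \cdot 459}\right) - 5643} = \frac{1}{\left(1410 \left(-41\right) + \frac{1}{80 + 5508}\right) - 5643} = \frac{1}{\left(-57810 + \frac{1}{5588}\right) - 5643} = \frac{1}{- \frac{323042279}{5588} - 5643} = \frac{1}{- \frac{354575363}{5588}} = - \frac{5588}{354575363}$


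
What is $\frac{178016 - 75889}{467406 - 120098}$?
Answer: $\frac{102127}{347308} \approx 0.29405$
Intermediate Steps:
$\frac{178016 - 75889}{467406 - 120098} = \frac{102127}{347308}$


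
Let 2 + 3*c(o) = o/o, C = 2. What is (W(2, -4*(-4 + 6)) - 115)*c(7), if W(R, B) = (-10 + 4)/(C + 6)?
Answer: 463/12 ≈ 38.583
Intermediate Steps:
c(o) = -⅓ (c(o) = -⅔ + (o/o)/3 = -⅔ + (⅓)*1 = -⅔ + ⅓ = -⅓)
W(R, B) = -¾ (W(R, B) = (-10 + 4)/(2 + 6) = -6/8 = -6*⅛ = -¾)
(W(2, -4*(-4 + 6)) - 115)*c(7) = (-¾ - 115)*(-⅓) = -463/4*(-⅓) = 463/12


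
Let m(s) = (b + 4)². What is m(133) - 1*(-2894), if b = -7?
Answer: 2903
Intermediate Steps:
m(s) = 9 (m(s) = (-7 + 4)² = (-3)² = 9)
m(133) - 1*(-2894) = 9 - 1*(-2894) = 9 + 2894 = 2903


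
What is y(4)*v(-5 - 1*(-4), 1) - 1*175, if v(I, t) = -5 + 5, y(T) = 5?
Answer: -175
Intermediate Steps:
v(I, t) = 0
y(4)*v(-5 - 1*(-4), 1) - 1*175 = 5*0 - 1*175 = 0 - 175 = -175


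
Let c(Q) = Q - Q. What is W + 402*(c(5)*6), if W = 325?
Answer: 325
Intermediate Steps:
c(Q) = 0
W + 402*(c(5)*6) = 325 + 402*(0*6) = 325 + 402*0 = 325 + 0 = 325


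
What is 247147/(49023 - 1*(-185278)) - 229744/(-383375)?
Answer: 148579230069/89825145875 ≈ 1.6541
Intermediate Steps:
247147/(49023 - 1*(-185278)) - 229744/(-383375) = 247147/(49023 + 185278) - 229744*(-1/383375) = 247147/234301 + 229744/383375 = 148579230069/89825145875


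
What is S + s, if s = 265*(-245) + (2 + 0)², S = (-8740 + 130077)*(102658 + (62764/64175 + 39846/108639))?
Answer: 1702828609528815677/136704075 ≈ 1.2456e+10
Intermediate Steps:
S = 1702837484494068752/136704075 (S = 121337*(102658 + (62764*(1/64175) + 39846*(1/108639))) = 121337*(102658 + (3692/3775 + 13282/36213)) = 121337*(102658 + 183837946/136704075) = 121337*(14033950769296/136704075) = 1702837484494068752/136704075 ≈ 1.2456e+10)
s = -64921 (s = -64925 + 2² = -64925 + 4 = -64921)
S + s = 1702837484494068752/136704075 - 64921 = 1702828609528815677/136704075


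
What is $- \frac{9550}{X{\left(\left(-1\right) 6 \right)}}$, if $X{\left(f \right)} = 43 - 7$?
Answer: $- \frac{4775}{18} \approx -265.28$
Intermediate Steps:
$X{\left(f \right)} = 36$
$- \frac{9550}{X{\left(\left(-1\right) 6 \right)}} = - \frac{9550}{36} = \left(-9550\right) \frac{1}{36} = - \frac{4775}{18}$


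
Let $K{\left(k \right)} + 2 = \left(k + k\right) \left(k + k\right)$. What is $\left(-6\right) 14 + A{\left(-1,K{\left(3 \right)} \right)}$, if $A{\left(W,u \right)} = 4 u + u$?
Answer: $86$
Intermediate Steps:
$K{\left(k \right)} = -2 + 4 k^{2}$ ($K{\left(k \right)} = -2 + \left(k + k\right) \left(k + k\right) = -2 + 2 k 2 k = -2 + 4 k^{2}$)
$A{\left(W,u \right)} = 5 u$
$\left(-6\right) 14 + A{\left(-1,K{\left(3 \right)} \right)} = \left(-6\right) 14 + 5 \left(-2 + 4 \cdot 3^{2}\right) = -84 + 5 \left(-2 + 4 \cdot 9\right) = -84 + 5 \left(-2 + 36\right) = -84 + 5 \cdot 34 = -84 + 170 = 86$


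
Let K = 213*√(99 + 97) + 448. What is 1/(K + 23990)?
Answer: 1/27420 ≈ 3.6470e-5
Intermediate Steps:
K = 3430 (K = 213*√196 + 448 = 213*14 + 448 = 2982 + 448 = 3430)
1/(K + 23990) = 1/(3430 + 23990) = 1/27420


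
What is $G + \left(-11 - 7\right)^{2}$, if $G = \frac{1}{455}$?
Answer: $\frac{147421}{455} \approx 324.0$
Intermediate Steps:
$G = \frac{1}{455} \approx 0.0021978$
$G + \left(-11 - 7\right)^{2} = \frac{1}{455} + \left(-11 - 7\right)^{2} = \frac{1}{455} + \left(-18\right)^{2} = \frac{1}{455} + 324 = \frac{147421}{455}$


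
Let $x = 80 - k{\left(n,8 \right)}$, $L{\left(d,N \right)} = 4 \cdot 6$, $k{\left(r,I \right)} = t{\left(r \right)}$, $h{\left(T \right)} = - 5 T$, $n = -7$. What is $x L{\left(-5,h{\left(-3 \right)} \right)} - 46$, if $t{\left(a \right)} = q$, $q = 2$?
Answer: $1826$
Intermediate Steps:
$t{\left(a \right)} = 2$
$k{\left(r,I \right)} = 2$
$L{\left(d,N \right)} = 24$
$x = 78$ ($x = 80 - 2 = 78$)
$x L{\left(-5,h{\left(-3 \right)} \right)} - 46 = 78 \cdot 24 - 46 = 1872 - 46 = 1826$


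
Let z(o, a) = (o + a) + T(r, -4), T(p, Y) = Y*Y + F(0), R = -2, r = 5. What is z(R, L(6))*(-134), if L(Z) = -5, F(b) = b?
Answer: -1206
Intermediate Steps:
T(p, Y) = Y² (T(p, Y) = Y*Y + 0 = Y² + 0 = Y²)
z(o, a) = 16 + a + o (z(o, a) = (o + a) + (-4)² = (a + o) + 16 = 16 + a + o)
z(R, L(6))*(-134) = (16 - 5 - 2)*(-134) = 9*(-134) = -1206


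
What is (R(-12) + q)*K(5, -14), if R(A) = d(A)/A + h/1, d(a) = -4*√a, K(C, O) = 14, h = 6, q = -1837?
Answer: -25634 + 28*I*√3/3 ≈ -25634.0 + 16.166*I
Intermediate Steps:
R(A) = 6 - 4/√A (R(A) = (-4*√A)/A + 6/1 = -4/√A + 6*1 = -4/√A + 6 = 6 - 4/√A)
(R(-12) + q)*K(5, -14) = ((6 - (-2)*I*√3/3) - 1837)*14 = ((6 + 2*I*√3/3) - 1837)*14 = (-1831 + 2*I*√3/3)*14 = -25634 + 28*I*√3/3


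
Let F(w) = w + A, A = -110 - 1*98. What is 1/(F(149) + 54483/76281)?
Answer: -25427/1482032 ≈ -0.017157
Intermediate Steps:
A = -208 (A = -110 - 98 = -208)
F(w) = -208 + w (F(w) = w - 208 = -208 + w)
1/(F(149) + 54483/76281) = 1/((-208 + 149) + 54483/76281) = 1/(-59 + 54483*(1/76281)) = 1/(-59 + 18161/25427) = 1/(-1482032/25427) = -25427/1482032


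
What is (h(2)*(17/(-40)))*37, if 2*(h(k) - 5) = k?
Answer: -1887/20 ≈ -94.350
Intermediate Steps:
h(k) = 5 + k/2
(h(2)*(17/(-40)))*37 = ((5 + (1/2)*2)*(17/(-40)))*37 = ((5 + 1)*(17*(-1/40)))*37 = (6*(-17/40))*37 = -51/20*37 = -1887/20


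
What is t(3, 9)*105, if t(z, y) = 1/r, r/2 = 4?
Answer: 105/8 ≈ 13.125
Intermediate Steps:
r = 8 (r = 2*4 = 8)
t(z, y) = ⅛ (t(z, y) = 1/8 = ⅛)
t(3, 9)*105 = (⅛)*105 = 105/8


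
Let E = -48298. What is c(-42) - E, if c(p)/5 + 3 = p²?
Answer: 57103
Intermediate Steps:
c(p) = -15 + 5*p²
c(-42) - E = (-15 + 5*(-42)²) - 1*(-48298) = (-15 + 5*1764) + 48298 = (-15 + 8820) + 48298 = 8805 + 48298 = 57103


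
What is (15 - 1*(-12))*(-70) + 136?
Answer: -1754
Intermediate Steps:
(15 - 1*(-12))*(-70) + 136 = (15 + 12)*(-70) + 136 = 27*(-70) + 136 = -1890 + 136 = -1754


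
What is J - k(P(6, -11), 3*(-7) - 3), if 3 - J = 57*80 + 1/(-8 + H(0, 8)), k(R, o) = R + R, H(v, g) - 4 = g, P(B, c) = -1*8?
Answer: -18165/4 ≈ -4541.3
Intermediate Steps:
P(B, c) = -8
H(v, g) = 4 + g
k(R, o) = 2*R
J = -18229/4 (J = 3 - (57*80 + 1/(-8 + (4 + 8))) = 3 - (4560 + 1/(-8 + 12)) = 3 - (4560 + 1/4) = 3 - (4560 + ¼) = 3 - 1*18241/4 = 3 - 18241/4 = -18229/4 ≈ -4557.3)
J - k(P(6, -11), 3*(-7) - 3) = -18229/4 - 2*(-8) = -18229/4 - 1*(-16) = -18229/4 + 16 = -18165/4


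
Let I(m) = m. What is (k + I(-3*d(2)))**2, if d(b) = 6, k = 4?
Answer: 196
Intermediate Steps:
(k + I(-3*d(2)))**2 = (4 - 3*6)**2 = (4 - 18)**2 = (-14)**2 = 196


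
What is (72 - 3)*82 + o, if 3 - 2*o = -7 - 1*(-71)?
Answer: 11255/2 ≈ 5627.5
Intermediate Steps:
o = -61/2 (o = 3/2 - (-7 - 1*(-71))/2 = 3/2 - (-7 + 71)/2 = 3/2 - 1/2*64 = 3/2 - 32 = -61/2 ≈ -30.500)
(72 - 3)*82 + o = (72 - 3)*82 - 61/2 = 69*82 - 61/2 = 5658 - 61/2 = 11255/2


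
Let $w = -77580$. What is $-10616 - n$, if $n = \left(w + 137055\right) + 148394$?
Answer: $-218485$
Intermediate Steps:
$n = 207869$ ($n = \left(-77580 + 137055\right) + 148394 = 59475 + 148394 = 207869$)
$-10616 - n = -10616 - 207869 = -218485$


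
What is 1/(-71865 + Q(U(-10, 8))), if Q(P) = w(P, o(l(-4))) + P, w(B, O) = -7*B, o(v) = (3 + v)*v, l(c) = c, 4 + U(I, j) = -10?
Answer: -1/71781 ≈ -1.3931e-5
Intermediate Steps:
U(I, j) = -14 (U(I, j) = -4 - 10 = -14)
o(v) = v*(3 + v)
Q(P) = -6*P (Q(P) = -7*P + P = -6*P)
1/(-71865 + Q(U(-10, 8))) = 1/(-71865 - 6*(-14)) = 1/(-71865 + 84) = 1/(-71781) = -1/71781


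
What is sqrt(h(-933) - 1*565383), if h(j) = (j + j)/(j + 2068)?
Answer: I*sqrt(728342633085)/1135 ≈ 751.92*I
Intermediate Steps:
h(j) = 2*j/(2068 + j) (h(j) = (2*j)/(2068 + j) = 2*j/(2068 + j))
sqrt(h(-933) - 1*565383) = sqrt(2*(-933)/(2068 - 933) - 1*565383) = sqrt(2*(-933)/1135 - 565383) = sqrt(2*(-933)*(1/1135) - 565383) = sqrt(-1866/1135 - 565383) = sqrt(-641711571/1135) = I*sqrt(728342633085)/1135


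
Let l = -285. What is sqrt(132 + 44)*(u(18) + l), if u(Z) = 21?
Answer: -1056*sqrt(11) ≈ -3502.4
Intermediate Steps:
sqrt(132 + 44)*(u(18) + l) = sqrt(132 + 44)*(21 - 285) = sqrt(176)*(-264) = (4*sqrt(11))*(-264) = -1056*sqrt(11)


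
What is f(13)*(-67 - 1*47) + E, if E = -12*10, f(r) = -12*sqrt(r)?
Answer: -120 + 1368*sqrt(13) ≈ 4812.4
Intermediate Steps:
E = -120
f(13)*(-67 - 1*47) + E = (-12*sqrt(13))*(-67 - 1*47) - 120 = (-12*sqrt(13))*(-67 - 47) - 120 = -12*sqrt(13)*(-114) - 120 = 1368*sqrt(13) - 120 = -120 + 1368*sqrt(13)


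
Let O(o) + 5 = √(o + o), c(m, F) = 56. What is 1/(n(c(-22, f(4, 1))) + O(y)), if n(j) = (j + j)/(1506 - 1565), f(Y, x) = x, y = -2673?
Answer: -2183/1706825 - 31329*I*√66/18775075 ≈ -0.001279 - 0.013556*I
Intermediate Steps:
n(j) = -2*j/59 (n(j) = (2*j)/(-59) = (2*j)*(-1/59) = -2*j/59)
O(o) = -5 + √2*√o (O(o) = -5 + √(o + o) = -5 + √(2*o) = -5 + √2*√o)
1/(n(c(-22, f(4, 1))) + O(y)) = 1/(-2/59*56 + (-5 + √2*√(-2673))) = 1/(-112/59 + (-5 + √2*(9*I*√33))) = 1/(-112/59 + (-5 + 9*I*√66)) = 1/(-407/59 + 9*I*√66)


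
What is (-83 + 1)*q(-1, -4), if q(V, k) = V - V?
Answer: 0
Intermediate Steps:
q(V, k) = 0
(-83 + 1)*q(-1, -4) = (-83 + 1)*0 = -82*0 = 0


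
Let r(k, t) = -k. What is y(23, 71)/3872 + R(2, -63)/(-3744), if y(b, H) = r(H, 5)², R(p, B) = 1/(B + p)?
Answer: 17988869/13817232 ≈ 1.3019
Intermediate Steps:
y(b, H) = H² (y(b, H) = (-H)² = H²)
y(23, 71)/3872 + R(2, -63)/(-3744) = 71²/3872 + 1/((-63 + 2)*(-3744)) = 5041*(1/3872) - 1/3744/(-61) = 5041/3872 - 1/61*(-1/3744) = 5041/3872 + 1/228384 = 17988869/13817232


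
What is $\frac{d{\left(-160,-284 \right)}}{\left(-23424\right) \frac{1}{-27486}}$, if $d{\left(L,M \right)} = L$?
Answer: $- \frac{22905}{122} \approx -187.75$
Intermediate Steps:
$\frac{d{\left(-160,-284 \right)}}{\left(-23424\right) \frac{1}{-27486}} = - \frac{160}{\left(-23424\right) \frac{1}{-27486}} = - \frac{160}{\left(-23424\right) \left(- \frac{1}{27486}\right)} = - \frac{160}{\frac{3904}{4581}} = \left(-160\right) \frac{4581}{3904} = - \frac{22905}{122}$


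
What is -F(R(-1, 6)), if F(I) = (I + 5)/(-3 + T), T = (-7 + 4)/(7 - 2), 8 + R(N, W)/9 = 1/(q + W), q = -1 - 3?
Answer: -625/36 ≈ -17.361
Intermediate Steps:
q = -4
R(N, W) = -72 + 9/(-4 + W)
T = -⅗ (T = -3/5 = -3*⅕ = -⅗ ≈ -0.60000)
F(I) = -25/18 - 5*I/18 (F(I) = (I + 5)/(-3 - ⅗) = (5 + I)/(-18/5) = (5 + I)*(-5/18) = -25/18 - 5*I/18)
-F(R(-1, 6)) = -(-25/18 - 5*(33 - 8*6)/(2*(-4 + 6))) = -(-25/18 - 5*(33 - 48)/(2*2)) = -(-25/18 - 5*(-15)/(2*2)) = -(-25/18 - 5/18*(-135/2)) = -(-25/18 + 75/4) = -1*625/36 = -625/36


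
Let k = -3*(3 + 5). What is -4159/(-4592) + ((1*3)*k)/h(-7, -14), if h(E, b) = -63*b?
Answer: 26489/32144 ≈ 0.82407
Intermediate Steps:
k = -24 (k = -3*8 = -24)
-4159/(-4592) + ((1*3)*k)/h(-7, -14) = -4159/(-4592) + ((1*3)*(-24))/((-63*(-14))) = -4159*(-1/4592) + (3*(-24))/882 = 4159/4592 - 72*1/882 = 4159/4592 - 4/49 = 26489/32144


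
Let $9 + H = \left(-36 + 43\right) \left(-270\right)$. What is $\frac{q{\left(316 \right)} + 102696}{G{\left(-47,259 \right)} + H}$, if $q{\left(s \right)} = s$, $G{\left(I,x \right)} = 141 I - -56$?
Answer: $- \frac{7358}{605} \approx -12.162$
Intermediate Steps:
$G{\left(I,x \right)} = 56 + 141 I$ ($G{\left(I,x \right)} = 141 I + 56 = 56 + 141 I$)
$H = -1899$ ($H = -9 + \left(-36 + 43\right) \left(-270\right) = -9 + 7 \left(-270\right) = -9 - 1890 = -1899$)
$\frac{q{\left(316 \right)} + 102696}{G{\left(-47,259 \right)} + H} = \frac{316 + 102696}{\left(56 + 141 \left(-47\right)\right) - 1899} = \frac{103012}{\left(56 - 6627\right) - 1899} = \frac{103012}{-6571 - 1899} = \frac{103012}{-8470} = 103012 \left(- \frac{1}{8470}\right) = - \frac{7358}{605}$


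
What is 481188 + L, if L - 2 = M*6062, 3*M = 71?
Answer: 1873972/3 ≈ 6.2466e+5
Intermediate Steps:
M = 71/3 (M = (⅓)*71 = 71/3 ≈ 23.667)
L = 430408/3 (L = 2 + (71/3)*6062 = 2 + 430402/3 = 430408/3 ≈ 1.4347e+5)
481188 + L = 481188 + 430408/3 = 1873972/3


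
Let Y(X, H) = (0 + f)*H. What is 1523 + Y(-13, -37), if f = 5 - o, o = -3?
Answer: 1227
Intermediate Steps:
f = 8 (f = 5 - 1*(-3) = 5 + 3 = 8)
Y(X, H) = 8*H (Y(X, H) = (0 + 8)*H = 8*H)
1523 + Y(-13, -37) = 1523 + 8*(-37) = 1523 - 296 = 1227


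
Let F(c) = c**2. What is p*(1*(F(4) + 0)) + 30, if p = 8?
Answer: 158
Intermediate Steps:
p*(1*(F(4) + 0)) + 30 = 8*(1*(4**2 + 0)) + 30 = 8*(1*(16 + 0)) + 30 = 8*(1*16) + 30 = 8*16 + 30 = 128 + 30 = 158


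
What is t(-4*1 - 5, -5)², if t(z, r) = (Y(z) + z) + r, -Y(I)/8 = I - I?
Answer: 196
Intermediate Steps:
Y(I) = 0 (Y(I) = -8*(I - I) = -8*0 = 0)
t(z, r) = r + z (t(z, r) = (0 + z) + r = z + r = r + z)
t(-4*1 - 5, -5)² = (-5 + (-4*1 - 5))² = (-5 + (-4 - 5))² = (-5 - 9)² = (-14)² = 196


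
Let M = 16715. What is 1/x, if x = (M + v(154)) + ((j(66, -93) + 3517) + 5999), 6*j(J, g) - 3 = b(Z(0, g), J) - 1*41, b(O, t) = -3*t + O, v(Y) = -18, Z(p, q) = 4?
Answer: 3/78523 ≈ 3.8205e-5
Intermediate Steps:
b(O, t) = O - 3*t
j(J, g) = -17/3 - J/2 (j(J, g) = ½ + ((4 - 3*J) - 1*41)/6 = ½ + ((4 - 3*J) - 41)/6 = ½ + (-37 - 3*J)/6 = ½ + (-37/6 - J/2) = -17/3 - J/2)
x = 78523/3 (x = (16715 - 18) + (((-17/3 - ½*66) + 3517) + 5999) = 16697 + (((-17/3 - 33) + 3517) + 5999) = 16697 + ((-116/3 + 3517) + 5999) = 16697 + (10435/3 + 5999) = 16697 + 28432/3 = 78523/3 ≈ 26174.)
1/x = 1/(78523/3) = 3/78523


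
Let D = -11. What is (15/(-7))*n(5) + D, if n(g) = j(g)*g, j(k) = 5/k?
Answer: -152/7 ≈ -21.714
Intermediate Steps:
n(g) = 5 (n(g) = (5/g)*g = 5)
(15/(-7))*n(5) + D = (15/(-7))*5 - 11 = (15*(-⅐))*5 - 11 = -15/7*5 - 11 = -75/7 - 11 = -152/7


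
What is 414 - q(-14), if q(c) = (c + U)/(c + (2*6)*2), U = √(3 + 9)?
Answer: 2077/5 - √3/5 ≈ 415.05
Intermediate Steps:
U = 2*√3 (U = √12 = 2*√3 ≈ 3.4641)
q(c) = (c + 2*√3)/(24 + c) (q(c) = (c + 2*√3)/(c + (2*6)*2) = (c + 2*√3)/(c + 12*2) = (c + 2*√3)/(c + 24) = (c + 2*√3)/(24 + c))
414 - q(-14) = 414 - (-14 + 2*√3)/(24 - 14) = 414 - (-14 + 2*√3)/10 = 414 - (-7/5 + √3/5) = 414 + (7/5 - √3/5) = 2077/5 - √3/5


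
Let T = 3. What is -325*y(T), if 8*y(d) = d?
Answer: -975/8 ≈ -121.88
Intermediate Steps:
y(d) = d/8
-325*y(T) = -325*3/8 = -975/8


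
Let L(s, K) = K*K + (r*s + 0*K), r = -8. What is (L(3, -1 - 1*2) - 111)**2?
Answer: 15876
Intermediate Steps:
L(s, K) = K**2 - 8*s (L(s, K) = K*K + (-8*s + 0*K) = K**2 + (-8*s + 0) = K**2 - 8*s)
(L(3, -1 - 1*2) - 111)**2 = (((-1 - 1*2)**2 - 8*3) - 111)**2 = (((-1 - 2)**2 - 24) - 111)**2 = (((-3)**2 - 24) - 111)**2 = ((9 - 24) - 111)**2 = (-15 - 111)**2 = (-126)**2 = 15876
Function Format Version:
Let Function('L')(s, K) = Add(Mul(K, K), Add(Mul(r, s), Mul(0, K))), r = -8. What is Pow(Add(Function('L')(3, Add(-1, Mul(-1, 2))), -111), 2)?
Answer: 15876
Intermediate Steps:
Function('L')(s, K) = Add(Pow(K, 2), Mul(-8, s)) (Function('L')(s, K) = Add(Mul(K, K), Add(Mul(-8, s), Mul(0, K))) = Add(Pow(K, 2), Add(Mul(-8, s), 0)) = Add(Pow(K, 2), Mul(-8, s)))
Pow(Add(Function('L')(3, Add(-1, Mul(-1, 2))), -111), 2) = Pow(Add(Add(Pow(Add(-1, Mul(-1, 2)), 2), Mul(-8, 3)), -111), 2) = Pow(Add(Add(Pow(Add(-1, -2), 2), -24), -111), 2) = Pow(Add(Add(Pow(-3, 2), -24), -111), 2) = Pow(Add(Add(9, -24), -111), 2) = Pow(Add(-15, -111), 2) = Pow(-126, 2) = 15876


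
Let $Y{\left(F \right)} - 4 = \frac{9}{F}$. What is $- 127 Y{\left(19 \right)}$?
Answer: $- \frac{10795}{19} \approx -568.16$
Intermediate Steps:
$Y{\left(F \right)} = 4 + \frac{9}{F}$
$- 127 Y{\left(19 \right)} = - 127 \left(4 + \frac{9}{19}\right) = \left(-127\right) \frac{85}{19} = - \frac{10795}{19}$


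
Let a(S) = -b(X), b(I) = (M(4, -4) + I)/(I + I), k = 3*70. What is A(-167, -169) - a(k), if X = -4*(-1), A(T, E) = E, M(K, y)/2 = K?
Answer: -335/2 ≈ -167.50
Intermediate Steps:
M(K, y) = 2*K
X = 4
k = 210
b(I) = (8 + I)/(2*I) (b(I) = (2*4 + I)/(I + I) = (8 + I)/((2*I)) = (8 + I)*(1/(2*I)) = (8 + I)/(2*I))
a(S) = -3/2 (a(S) = -(8 + 4)/(2*4) = -12/(2*4) = -1*3/2 = -3/2)
A(-167, -169) - a(k) = -169 - 1*(-3/2) = -169 + 3/2 = -335/2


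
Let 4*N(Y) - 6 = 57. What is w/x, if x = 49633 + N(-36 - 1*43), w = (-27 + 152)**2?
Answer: 12500/39719 ≈ 0.31471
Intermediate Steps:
N(Y) = 63/4 (N(Y) = 3/2 + (1/4)*57 = 3/2 + 57/4 = 63/4)
w = 15625 (w = 125**2 = 15625)
x = 198595/4 (x = 49633 + 63/4 = 198595/4 ≈ 49649.)
w/x = 15625/(198595/4) = 15625*(4/198595) = 12500/39719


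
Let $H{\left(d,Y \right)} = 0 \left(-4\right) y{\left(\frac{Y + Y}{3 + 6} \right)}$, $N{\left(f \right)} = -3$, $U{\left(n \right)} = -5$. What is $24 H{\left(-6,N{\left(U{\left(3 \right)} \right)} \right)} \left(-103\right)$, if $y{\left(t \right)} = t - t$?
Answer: $0$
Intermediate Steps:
$y{\left(t \right)} = 0$
$H{\left(d,Y \right)} = 0$ ($H{\left(d,Y \right)} = 0 \left(-4\right) 0 = 0 \cdot 0 = 0$)
$24 H{\left(-6,N{\left(U{\left(3 \right)} \right)} \right)} \left(-103\right) = 24 \cdot 0 \left(-103\right) = 0 \left(-103\right) = 0$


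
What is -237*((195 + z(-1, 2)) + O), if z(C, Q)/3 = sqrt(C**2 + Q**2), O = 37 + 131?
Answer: -86031 - 711*sqrt(5) ≈ -87621.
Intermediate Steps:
O = 168
z(C, Q) = 3*sqrt(C**2 + Q**2)
-237*((195 + z(-1, 2)) + O) = -237*((195 + 3*sqrt((-1)**2 + 2**2)) + 168) = -237*((195 + 3*sqrt(1 + 4)) + 168) = -237*((195 + 3*sqrt(5)) + 168) = -237*(363 + 3*sqrt(5)) = -86031 - 711*sqrt(5)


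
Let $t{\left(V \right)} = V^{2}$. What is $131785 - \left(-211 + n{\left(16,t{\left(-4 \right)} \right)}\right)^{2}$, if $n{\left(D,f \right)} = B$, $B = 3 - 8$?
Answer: $85129$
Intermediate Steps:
$B = -5$
$n{\left(D,f \right)} = -5$
$131785 - \left(-211 + n{\left(16,t{\left(-4 \right)} \right)}\right)^{2} = 131785 - \left(-211 - 5\right)^{2} = 131785 - \left(-216\right)^{2} = 131785 - 46656 = 85129$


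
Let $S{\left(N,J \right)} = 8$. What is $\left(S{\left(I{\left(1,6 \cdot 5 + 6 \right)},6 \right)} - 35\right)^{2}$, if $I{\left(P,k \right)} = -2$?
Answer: $729$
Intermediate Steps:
$\left(S{\left(I{\left(1,6 \cdot 5 + 6 \right)},6 \right)} - 35\right)^{2} = \left(8 - 35\right)^{2} = \left(-27\right)^{2} = 729$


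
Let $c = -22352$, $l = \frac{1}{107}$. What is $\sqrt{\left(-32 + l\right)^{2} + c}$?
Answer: $\frac{i \sqrt{244191119}}{107} \approx 146.04 i$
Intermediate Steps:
$l = \frac{1}{107} \approx 0.0093458$
$\sqrt{\left(-32 + l\right)^{2} + c} = \sqrt{\left(-32 + \frac{1}{107}\right)^{2} - 22352} = \sqrt{\left(- \frac{3423}{107}\right)^{2} - 22352} = \sqrt{\frac{11716929}{11449} - 22352} = \sqrt{- \frac{244191119}{11449}} = \frac{i \sqrt{244191119}}{107}$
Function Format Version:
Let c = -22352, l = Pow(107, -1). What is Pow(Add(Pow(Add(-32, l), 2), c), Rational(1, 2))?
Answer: Mul(Rational(1, 107), I, Pow(244191119, Rational(1, 2))) ≈ Mul(146.04, I)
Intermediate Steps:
l = Rational(1, 107) ≈ 0.0093458
Pow(Add(Pow(Add(-32, l), 2), c), Rational(1, 2)) = Pow(Add(Pow(Add(-32, Rational(1, 107)), 2), -22352), Rational(1, 2)) = Pow(Add(Pow(Rational(-3423, 107), 2), -22352), Rational(1, 2)) = Pow(Add(Rational(11716929, 11449), -22352), Rational(1, 2)) = Pow(Rational(-244191119, 11449), Rational(1, 2)) = Mul(Rational(1, 107), I, Pow(244191119, Rational(1, 2)))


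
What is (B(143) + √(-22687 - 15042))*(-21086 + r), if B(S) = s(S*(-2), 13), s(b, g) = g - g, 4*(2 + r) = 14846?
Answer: -34753*I*√37729/2 ≈ -3.3752e+6*I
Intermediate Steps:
r = 7419/2 (r = -2 + (¼)*14846 = -2 + 7423/2 = 7419/2 ≈ 3709.5)
s(b, g) = 0
B(S) = 0
(B(143) + √(-22687 - 15042))*(-21086 + r) = (0 + √(-22687 - 15042))*(-21086 + 7419/2) = (0 + √(-37729))*(-34753/2) = (0 + I*√37729)*(-34753/2) = (I*√37729)*(-34753/2) = -34753*I*√37729/2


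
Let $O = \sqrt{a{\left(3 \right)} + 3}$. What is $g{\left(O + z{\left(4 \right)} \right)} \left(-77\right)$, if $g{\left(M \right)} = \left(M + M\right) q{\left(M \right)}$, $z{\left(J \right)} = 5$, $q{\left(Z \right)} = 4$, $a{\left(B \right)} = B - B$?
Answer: $-3080 - 616 \sqrt{3} \approx -4146.9$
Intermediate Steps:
$a{\left(B \right)} = 0$
$O = \sqrt{3}$ ($O = \sqrt{0 + 3} = \sqrt{3} \approx 1.732$)
$g{\left(M \right)} = 8 M$ ($g{\left(M \right)} = \left(M + M\right) 4 = 2 M 4 = 8 M$)
$g{\left(O + z{\left(4 \right)} \right)} \left(-77\right) = 8 \left(\sqrt{3} + 5\right) \left(-77\right) = 8 \left(5 + \sqrt{3}\right) \left(-77\right) = \left(40 + 8 \sqrt{3}\right) \left(-77\right) = -3080 - 616 \sqrt{3}$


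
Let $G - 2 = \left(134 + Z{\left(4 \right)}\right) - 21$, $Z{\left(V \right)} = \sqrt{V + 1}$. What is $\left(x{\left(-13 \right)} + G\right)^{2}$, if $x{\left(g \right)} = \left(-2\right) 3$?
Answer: $\left(109 + \sqrt{5}\right)^{2} \approx 12373.0$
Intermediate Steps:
$Z{\left(V \right)} = \sqrt{1 + V}$
$G = 115 + \sqrt{5}$ ($G = 2 + \left(\left(134 + \sqrt{1 + 4}\right) - 21\right) = 2 + \left(\left(134 + \sqrt{5}\right) - 21\right) = 2 + \left(113 + \sqrt{5}\right) = 115 + \sqrt{5} \approx 117.24$)
$x{\left(g \right)} = -6$
$\left(x{\left(-13 \right)} + G\right)^{2} = \left(-6 + \left(115 + \sqrt{5}\right)\right)^{2} = \left(109 + \sqrt{5}\right)^{2}$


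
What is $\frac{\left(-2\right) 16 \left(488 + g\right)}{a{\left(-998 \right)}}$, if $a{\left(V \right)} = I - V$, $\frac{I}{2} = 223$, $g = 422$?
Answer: $- \frac{7280}{361} \approx -20.166$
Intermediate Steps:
$I = 446$ ($I = 2 \cdot 223 = 446$)
$a{\left(V \right)} = 446 - V$
$\frac{\left(-2\right) 16 \left(488 + g\right)}{a{\left(-998 \right)}} = \frac{\left(-2\right) 16 \left(488 + 422\right)}{446 - -998} = \frac{\left(-32\right) 910}{446 + 998} = - \frac{29120}{1444} = \left(-29120\right) \frac{1}{1444} = - \frac{7280}{361}$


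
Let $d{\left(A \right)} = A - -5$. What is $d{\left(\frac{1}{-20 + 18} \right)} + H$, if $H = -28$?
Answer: $- \frac{47}{2} \approx -23.5$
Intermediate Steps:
$d{\left(A \right)} = 5 + A$ ($d{\left(A \right)} = A + 5 = 5 + A$)
$d{\left(\frac{1}{-20 + 18} \right)} + H = \left(5 + \frac{1}{-20 + 18}\right) - 28 = \left(5 + \frac{1}{-2}\right) - 28 = \left(5 - \frac{1}{2}\right) - 28 = \frac{9}{2} - 28 = - \frac{47}{2}$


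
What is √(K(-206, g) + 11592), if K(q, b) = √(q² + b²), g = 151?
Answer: √(11592 + √65237) ≈ 108.85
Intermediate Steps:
K(q, b) = √(b² + q²)
√(K(-206, g) + 11592) = √(√(151² + (-206)²) + 11592) = √(√(22801 + 42436) + 11592) = √(√65237 + 11592) = √(11592 + √65237)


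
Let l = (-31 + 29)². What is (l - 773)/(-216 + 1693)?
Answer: -769/1477 ≈ -0.52065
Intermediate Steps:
l = 4 (l = (-2)² = 4)
(l - 773)/(-216 + 1693) = (4 - 773)/(-216 + 1693) = -769/1477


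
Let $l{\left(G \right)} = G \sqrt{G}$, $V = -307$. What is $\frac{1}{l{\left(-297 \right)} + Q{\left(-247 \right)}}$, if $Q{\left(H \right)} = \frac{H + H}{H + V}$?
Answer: $\frac{68419}{2010152004226} + \frac{68365539 i \sqrt{33}}{2010152004226} \approx 3.4037 \cdot 10^{-8} + 0.00019537 i$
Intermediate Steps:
$l{\left(G \right)} = G^{\frac{3}{2}}$
$Q{\left(H \right)} = \frac{2 H}{-307 + H}$ ($Q{\left(H \right)} = \frac{H + H}{H - 307} = \frac{2 H}{-307 + H}$)
$\frac{1}{l{\left(-297 \right)} + Q{\left(-247 \right)}} = \frac{1}{\left(-297\right)^{\frac{3}{2}} + 2 \left(-247\right) \frac{1}{-307 - 247}} = \frac{1}{- 891 i \sqrt{33} + 2 \left(-247\right) \frac{1}{-554}} = \frac{1}{- 891 i \sqrt{33} + 2 \left(-247\right) \left(- \frac{1}{554}\right)} = \frac{1}{- 891 i \sqrt{33} + \frac{247}{277}} = \frac{1}{\frac{247}{277} - 891 i \sqrt{33}}$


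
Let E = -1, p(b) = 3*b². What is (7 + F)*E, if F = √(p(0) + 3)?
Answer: -7 - √3 ≈ -8.7321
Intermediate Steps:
F = √3 (F = √(3*0² + 3) = √(3*0 + 3) = √(0 + 3) = √3 ≈ 1.7320)
(7 + F)*E = (7 + √3)*(-1) = -7 - √3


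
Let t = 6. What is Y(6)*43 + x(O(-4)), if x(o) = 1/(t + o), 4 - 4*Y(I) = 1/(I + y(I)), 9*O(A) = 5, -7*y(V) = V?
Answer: 348865/8496 ≈ 41.062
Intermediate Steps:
y(V) = -V/7
O(A) = 5/9 (O(A) = (⅑)*5 = 5/9)
Y(I) = 1 - 7/(24*I) (Y(I) = 1 - 1/(4*(I - I/7)) = 1 - 7/(6*I)/4 = 1 - 7/(24*I))
x(o) = 1/(6 + o)
Y(6)*43 + x(O(-4)) = ((-7/24 + 6)/6)*43 + 1/(6 + 5/9) = ((⅙)*(137/24))*43 + 1/(59/9) = (137/144)*43 + 9/59 = 5891/144 + 9/59 = 348865/8496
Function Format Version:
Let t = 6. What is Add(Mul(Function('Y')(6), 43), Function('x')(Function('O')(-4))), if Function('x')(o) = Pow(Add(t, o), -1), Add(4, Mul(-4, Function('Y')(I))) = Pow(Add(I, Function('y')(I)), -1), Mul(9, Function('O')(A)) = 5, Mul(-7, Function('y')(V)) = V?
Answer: Rational(348865, 8496) ≈ 41.062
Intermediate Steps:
Function('y')(V) = Mul(Rational(-1, 7), V)
Function('O')(A) = Rational(5, 9) (Function('O')(A) = Mul(Rational(1, 9), 5) = Rational(5, 9))
Function('Y')(I) = Add(1, Mul(Rational(-7, 24), Pow(I, -1))) (Function('Y')(I) = Add(1, Mul(Rational(-1, 4), Pow(Add(I, Mul(Rational(-1, 7), I)), -1))) = Add(1, Mul(Rational(-1, 4), Pow(Mul(Rational(6, 7), I), -1))) = Add(1, Mul(Rational(-1, 4), Mul(Rational(7, 6), Pow(I, -1)))) = Add(1, Mul(Rational(-7, 24), Pow(I, -1))))
Function('x')(o) = Pow(Add(6, o), -1)
Add(Mul(Function('Y')(6), 43), Function('x')(Function('O')(-4))) = Add(Mul(Mul(Pow(6, -1), Add(Rational(-7, 24), 6)), 43), Pow(Add(6, Rational(5, 9)), -1)) = Add(Mul(Mul(Rational(1, 6), Rational(137, 24)), 43), Pow(Rational(59, 9), -1)) = Add(Mul(Rational(137, 144), 43), Rational(9, 59)) = Add(Rational(5891, 144), Rational(9, 59)) = Rational(348865, 8496)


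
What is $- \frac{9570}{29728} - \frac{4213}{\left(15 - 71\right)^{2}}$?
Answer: $- \frac{4851737}{2913344} \approx -1.6653$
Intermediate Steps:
$- \frac{9570}{29728} - \frac{4213}{\left(15 - 71\right)^{2}} = \left(-9570\right) \frac{1}{29728} - \frac{4213}{\left(-56\right)^{2}} = - \frac{4785}{14864} - \frac{4213}{3136} = - \frac{4851737}{2913344}$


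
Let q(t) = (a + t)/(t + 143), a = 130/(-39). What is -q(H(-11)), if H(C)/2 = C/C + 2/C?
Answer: 56/4773 ≈ 0.011733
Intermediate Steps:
H(C) = 2 + 4/C (H(C) = 2*(C/C + 2/C) = 2*(1 + 2/C) = 2 + 4/C)
a = -10/3 (a = 130*(-1/39) = -10/3 ≈ -3.3333)
q(t) = (-10/3 + t)/(143 + t) (q(t) = (-10/3 + t)/(t + 143) = (-10/3 + t)/(143 + t))
-q(H(-11)) = -(-10/3 + (2 + 4/(-11)))/(143 + (2 + 4/(-11))) = -(-10/3 + (2 + 4*(-1/11)))/(143 + (2 + 4*(-1/11))) = -(-10/3 + (2 - 4/11))/(143 + (2 - 4/11)) = -(-10/3 + 18/11)/(143 + 18/11) = -(-56)/(1591/11*33) = -11*(-56)/(1591*33) = -1*(-56/4773) = 56/4773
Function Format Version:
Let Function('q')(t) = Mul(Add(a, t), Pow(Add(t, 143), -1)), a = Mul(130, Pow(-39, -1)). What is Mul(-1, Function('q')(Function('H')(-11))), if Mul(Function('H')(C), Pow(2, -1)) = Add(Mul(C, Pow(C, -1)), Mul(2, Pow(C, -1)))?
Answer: Rational(56, 4773) ≈ 0.011733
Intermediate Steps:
Function('H')(C) = Add(2, Mul(4, Pow(C, -1))) (Function('H')(C) = Mul(2, Add(Mul(C, Pow(C, -1)), Mul(2, Pow(C, -1)))) = Mul(2, Add(1, Mul(2, Pow(C, -1)))) = Add(2, Mul(4, Pow(C, -1))))
a = Rational(-10, 3) (a = Mul(130, Rational(-1, 39)) = Rational(-10, 3) ≈ -3.3333)
Function('q')(t) = Mul(Pow(Add(143, t), -1), Add(Rational(-10, 3), t)) (Function('q')(t) = Mul(Add(Rational(-10, 3), t), Pow(Add(t, 143), -1)) = Mul(Add(Rational(-10, 3), t), Pow(Add(143, t), -1)) = Mul(Pow(Add(143, t), -1), Add(Rational(-10, 3), t)))
Mul(-1, Function('q')(Function('H')(-11))) = Mul(-1, Mul(Pow(Add(143, Add(2, Mul(4, Pow(-11, -1)))), -1), Add(Rational(-10, 3), Add(2, Mul(4, Pow(-11, -1)))))) = Mul(-1, Mul(Pow(Add(143, Add(2, Mul(4, Rational(-1, 11)))), -1), Add(Rational(-10, 3), Add(2, Mul(4, Rational(-1, 11)))))) = Mul(-1, Mul(Pow(Add(143, Add(2, Rational(-4, 11))), -1), Add(Rational(-10, 3), Add(2, Rational(-4, 11))))) = Mul(-1, Mul(Pow(Add(143, Rational(18, 11)), -1), Add(Rational(-10, 3), Rational(18, 11)))) = Mul(-1, Mul(Pow(Rational(1591, 11), -1), Rational(-56, 33))) = Mul(-1, Mul(Rational(11, 1591), Rational(-56, 33))) = Mul(-1, Rational(-56, 4773)) = Rational(56, 4773)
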